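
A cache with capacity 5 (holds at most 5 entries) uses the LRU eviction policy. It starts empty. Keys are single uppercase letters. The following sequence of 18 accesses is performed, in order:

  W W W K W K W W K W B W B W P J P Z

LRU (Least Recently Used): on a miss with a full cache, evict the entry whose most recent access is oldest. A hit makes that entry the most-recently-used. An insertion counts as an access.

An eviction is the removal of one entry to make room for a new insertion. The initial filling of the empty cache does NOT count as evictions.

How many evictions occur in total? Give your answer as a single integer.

LRU simulation (capacity=5):
  1. access W: MISS. Cache (LRU->MRU): [W]
  2. access W: HIT. Cache (LRU->MRU): [W]
  3. access W: HIT. Cache (LRU->MRU): [W]
  4. access K: MISS. Cache (LRU->MRU): [W K]
  5. access W: HIT. Cache (LRU->MRU): [K W]
  6. access K: HIT. Cache (LRU->MRU): [W K]
  7. access W: HIT. Cache (LRU->MRU): [K W]
  8. access W: HIT. Cache (LRU->MRU): [K W]
  9. access K: HIT. Cache (LRU->MRU): [W K]
  10. access W: HIT. Cache (LRU->MRU): [K W]
  11. access B: MISS. Cache (LRU->MRU): [K W B]
  12. access W: HIT. Cache (LRU->MRU): [K B W]
  13. access B: HIT. Cache (LRU->MRU): [K W B]
  14. access W: HIT. Cache (LRU->MRU): [K B W]
  15. access P: MISS. Cache (LRU->MRU): [K B W P]
  16. access J: MISS. Cache (LRU->MRU): [K B W P J]
  17. access P: HIT. Cache (LRU->MRU): [K B W J P]
  18. access Z: MISS, evict K. Cache (LRU->MRU): [B W J P Z]
Total: 12 hits, 6 misses, 1 evictions

Answer: 1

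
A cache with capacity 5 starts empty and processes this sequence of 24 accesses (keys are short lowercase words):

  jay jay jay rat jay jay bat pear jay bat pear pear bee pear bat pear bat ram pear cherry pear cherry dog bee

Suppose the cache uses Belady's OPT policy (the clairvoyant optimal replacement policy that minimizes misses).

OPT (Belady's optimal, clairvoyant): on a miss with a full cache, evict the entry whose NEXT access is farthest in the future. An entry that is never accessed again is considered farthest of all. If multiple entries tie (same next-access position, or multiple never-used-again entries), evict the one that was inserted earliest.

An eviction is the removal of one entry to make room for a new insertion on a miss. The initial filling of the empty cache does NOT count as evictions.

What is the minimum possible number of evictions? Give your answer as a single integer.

OPT (Belady) simulation (capacity=5):
  1. access jay: MISS. Cache: [jay]
  2. access jay: HIT. Next use of jay: step 3. Cache: [jay]
  3. access jay: HIT. Next use of jay: step 5. Cache: [jay]
  4. access rat: MISS. Cache: [jay rat]
  5. access jay: HIT. Next use of jay: step 6. Cache: [jay rat]
  6. access jay: HIT. Next use of jay: step 9. Cache: [jay rat]
  7. access bat: MISS. Cache: [jay rat bat]
  8. access pear: MISS. Cache: [jay rat bat pear]
  9. access jay: HIT. Next use of jay: never. Cache: [jay rat bat pear]
  10. access bat: HIT. Next use of bat: step 15. Cache: [jay rat bat pear]
  11. access pear: HIT. Next use of pear: step 12. Cache: [jay rat bat pear]
  12. access pear: HIT. Next use of pear: step 14. Cache: [jay rat bat pear]
  13. access bee: MISS. Cache: [jay rat bat pear bee]
  14. access pear: HIT. Next use of pear: step 16. Cache: [jay rat bat pear bee]
  15. access bat: HIT. Next use of bat: step 17. Cache: [jay rat bat pear bee]
  16. access pear: HIT. Next use of pear: step 19. Cache: [jay rat bat pear bee]
  17. access bat: HIT. Next use of bat: never. Cache: [jay rat bat pear bee]
  18. access ram: MISS, evict jay (next use: never). Cache: [rat bat pear bee ram]
  19. access pear: HIT. Next use of pear: step 21. Cache: [rat bat pear bee ram]
  20. access cherry: MISS, evict rat (next use: never). Cache: [bat pear bee ram cherry]
  21. access pear: HIT. Next use of pear: never. Cache: [bat pear bee ram cherry]
  22. access cherry: HIT. Next use of cherry: never. Cache: [bat pear bee ram cherry]
  23. access dog: MISS, evict bat (next use: never). Cache: [pear bee ram cherry dog]
  24. access bee: HIT. Next use of bee: never. Cache: [pear bee ram cherry dog]
Total: 16 hits, 8 misses, 3 evictions

Answer: 3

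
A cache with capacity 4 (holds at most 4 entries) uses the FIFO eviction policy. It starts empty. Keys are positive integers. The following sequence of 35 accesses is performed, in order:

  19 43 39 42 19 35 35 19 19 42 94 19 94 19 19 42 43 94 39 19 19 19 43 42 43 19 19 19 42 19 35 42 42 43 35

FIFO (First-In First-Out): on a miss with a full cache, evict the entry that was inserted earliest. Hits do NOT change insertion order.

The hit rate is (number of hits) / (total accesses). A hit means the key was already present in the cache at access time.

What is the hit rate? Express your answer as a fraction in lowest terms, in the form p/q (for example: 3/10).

FIFO simulation (capacity=4):
  1. access 19: MISS. Cache (old->new): [19]
  2. access 43: MISS. Cache (old->new): [19 43]
  3. access 39: MISS. Cache (old->new): [19 43 39]
  4. access 42: MISS. Cache (old->new): [19 43 39 42]
  5. access 19: HIT. Cache (old->new): [19 43 39 42]
  6. access 35: MISS, evict 19. Cache (old->new): [43 39 42 35]
  7. access 35: HIT. Cache (old->new): [43 39 42 35]
  8. access 19: MISS, evict 43. Cache (old->new): [39 42 35 19]
  9. access 19: HIT. Cache (old->new): [39 42 35 19]
  10. access 42: HIT. Cache (old->new): [39 42 35 19]
  11. access 94: MISS, evict 39. Cache (old->new): [42 35 19 94]
  12. access 19: HIT. Cache (old->new): [42 35 19 94]
  13. access 94: HIT. Cache (old->new): [42 35 19 94]
  14. access 19: HIT. Cache (old->new): [42 35 19 94]
  15. access 19: HIT. Cache (old->new): [42 35 19 94]
  16. access 42: HIT. Cache (old->new): [42 35 19 94]
  17. access 43: MISS, evict 42. Cache (old->new): [35 19 94 43]
  18. access 94: HIT. Cache (old->new): [35 19 94 43]
  19. access 39: MISS, evict 35. Cache (old->new): [19 94 43 39]
  20. access 19: HIT. Cache (old->new): [19 94 43 39]
  21. access 19: HIT. Cache (old->new): [19 94 43 39]
  22. access 19: HIT. Cache (old->new): [19 94 43 39]
  23. access 43: HIT. Cache (old->new): [19 94 43 39]
  24. access 42: MISS, evict 19. Cache (old->new): [94 43 39 42]
  25. access 43: HIT. Cache (old->new): [94 43 39 42]
  26. access 19: MISS, evict 94. Cache (old->new): [43 39 42 19]
  27. access 19: HIT. Cache (old->new): [43 39 42 19]
  28. access 19: HIT. Cache (old->new): [43 39 42 19]
  29. access 42: HIT. Cache (old->new): [43 39 42 19]
  30. access 19: HIT. Cache (old->new): [43 39 42 19]
  31. access 35: MISS, evict 43. Cache (old->new): [39 42 19 35]
  32. access 42: HIT. Cache (old->new): [39 42 19 35]
  33. access 42: HIT. Cache (old->new): [39 42 19 35]
  34. access 43: MISS, evict 39. Cache (old->new): [42 19 35 43]
  35. access 35: HIT. Cache (old->new): [42 19 35 43]
Total: 22 hits, 13 misses, 9 evictions

Hit rate = 22/35

Answer: 22/35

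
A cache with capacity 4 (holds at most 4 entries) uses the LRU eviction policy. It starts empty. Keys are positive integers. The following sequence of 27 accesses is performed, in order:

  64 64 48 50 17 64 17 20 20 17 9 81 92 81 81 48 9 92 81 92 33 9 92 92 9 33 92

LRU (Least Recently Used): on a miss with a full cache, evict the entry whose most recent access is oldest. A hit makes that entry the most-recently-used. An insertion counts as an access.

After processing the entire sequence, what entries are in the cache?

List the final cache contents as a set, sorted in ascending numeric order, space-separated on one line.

LRU simulation (capacity=4):
  1. access 64: MISS. Cache (LRU->MRU): [64]
  2. access 64: HIT. Cache (LRU->MRU): [64]
  3. access 48: MISS. Cache (LRU->MRU): [64 48]
  4. access 50: MISS. Cache (LRU->MRU): [64 48 50]
  5. access 17: MISS. Cache (LRU->MRU): [64 48 50 17]
  6. access 64: HIT. Cache (LRU->MRU): [48 50 17 64]
  7. access 17: HIT. Cache (LRU->MRU): [48 50 64 17]
  8. access 20: MISS, evict 48. Cache (LRU->MRU): [50 64 17 20]
  9. access 20: HIT. Cache (LRU->MRU): [50 64 17 20]
  10. access 17: HIT. Cache (LRU->MRU): [50 64 20 17]
  11. access 9: MISS, evict 50. Cache (LRU->MRU): [64 20 17 9]
  12. access 81: MISS, evict 64. Cache (LRU->MRU): [20 17 9 81]
  13. access 92: MISS, evict 20. Cache (LRU->MRU): [17 9 81 92]
  14. access 81: HIT. Cache (LRU->MRU): [17 9 92 81]
  15. access 81: HIT. Cache (LRU->MRU): [17 9 92 81]
  16. access 48: MISS, evict 17. Cache (LRU->MRU): [9 92 81 48]
  17. access 9: HIT. Cache (LRU->MRU): [92 81 48 9]
  18. access 92: HIT. Cache (LRU->MRU): [81 48 9 92]
  19. access 81: HIT. Cache (LRU->MRU): [48 9 92 81]
  20. access 92: HIT. Cache (LRU->MRU): [48 9 81 92]
  21. access 33: MISS, evict 48. Cache (LRU->MRU): [9 81 92 33]
  22. access 9: HIT. Cache (LRU->MRU): [81 92 33 9]
  23. access 92: HIT. Cache (LRU->MRU): [81 33 9 92]
  24. access 92: HIT. Cache (LRU->MRU): [81 33 9 92]
  25. access 9: HIT. Cache (LRU->MRU): [81 33 92 9]
  26. access 33: HIT. Cache (LRU->MRU): [81 92 9 33]
  27. access 92: HIT. Cache (LRU->MRU): [81 9 33 92]
Total: 17 hits, 10 misses, 6 evictions

Answer: 9 33 81 92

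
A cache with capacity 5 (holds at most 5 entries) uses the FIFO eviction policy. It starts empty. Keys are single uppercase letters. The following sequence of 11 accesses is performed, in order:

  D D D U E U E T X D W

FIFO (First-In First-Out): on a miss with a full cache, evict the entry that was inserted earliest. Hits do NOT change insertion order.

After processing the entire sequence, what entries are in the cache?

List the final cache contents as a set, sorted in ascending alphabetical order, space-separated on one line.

FIFO simulation (capacity=5):
  1. access D: MISS. Cache (old->new): [D]
  2. access D: HIT. Cache (old->new): [D]
  3. access D: HIT. Cache (old->new): [D]
  4. access U: MISS. Cache (old->new): [D U]
  5. access E: MISS. Cache (old->new): [D U E]
  6. access U: HIT. Cache (old->new): [D U E]
  7. access E: HIT. Cache (old->new): [D U E]
  8. access T: MISS. Cache (old->new): [D U E T]
  9. access X: MISS. Cache (old->new): [D U E T X]
  10. access D: HIT. Cache (old->new): [D U E T X]
  11. access W: MISS, evict D. Cache (old->new): [U E T X W]
Total: 5 hits, 6 misses, 1 evictions

Answer: E T U W X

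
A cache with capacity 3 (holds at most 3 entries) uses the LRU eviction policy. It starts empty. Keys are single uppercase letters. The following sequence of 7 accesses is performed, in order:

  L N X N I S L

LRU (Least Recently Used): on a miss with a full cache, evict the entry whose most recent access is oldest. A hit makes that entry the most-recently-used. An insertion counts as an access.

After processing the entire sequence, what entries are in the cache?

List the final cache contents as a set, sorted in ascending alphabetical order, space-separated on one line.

LRU simulation (capacity=3):
  1. access L: MISS. Cache (LRU->MRU): [L]
  2. access N: MISS. Cache (LRU->MRU): [L N]
  3. access X: MISS. Cache (LRU->MRU): [L N X]
  4. access N: HIT. Cache (LRU->MRU): [L X N]
  5. access I: MISS, evict L. Cache (LRU->MRU): [X N I]
  6. access S: MISS, evict X. Cache (LRU->MRU): [N I S]
  7. access L: MISS, evict N. Cache (LRU->MRU): [I S L]
Total: 1 hits, 6 misses, 3 evictions

Answer: I L S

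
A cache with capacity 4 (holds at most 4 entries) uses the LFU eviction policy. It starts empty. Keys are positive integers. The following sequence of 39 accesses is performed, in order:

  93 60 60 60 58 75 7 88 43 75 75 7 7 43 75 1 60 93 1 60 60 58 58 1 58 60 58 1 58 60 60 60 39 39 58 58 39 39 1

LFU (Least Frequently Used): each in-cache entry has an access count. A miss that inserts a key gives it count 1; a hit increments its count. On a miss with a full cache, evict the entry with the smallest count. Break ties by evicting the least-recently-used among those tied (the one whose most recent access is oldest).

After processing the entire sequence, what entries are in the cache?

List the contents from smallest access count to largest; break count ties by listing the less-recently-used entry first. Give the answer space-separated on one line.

Answer: 1 39 58 60

Derivation:
LFU simulation (capacity=4):
  1. access 93: MISS. Cache: [93(c=1)]
  2. access 60: MISS. Cache: [93(c=1) 60(c=1)]
  3. access 60: HIT, count now 2. Cache: [93(c=1) 60(c=2)]
  4. access 60: HIT, count now 3. Cache: [93(c=1) 60(c=3)]
  5. access 58: MISS. Cache: [93(c=1) 58(c=1) 60(c=3)]
  6. access 75: MISS. Cache: [93(c=1) 58(c=1) 75(c=1) 60(c=3)]
  7. access 7: MISS, evict 93(c=1). Cache: [58(c=1) 75(c=1) 7(c=1) 60(c=3)]
  8. access 88: MISS, evict 58(c=1). Cache: [75(c=1) 7(c=1) 88(c=1) 60(c=3)]
  9. access 43: MISS, evict 75(c=1). Cache: [7(c=1) 88(c=1) 43(c=1) 60(c=3)]
  10. access 75: MISS, evict 7(c=1). Cache: [88(c=1) 43(c=1) 75(c=1) 60(c=3)]
  11. access 75: HIT, count now 2. Cache: [88(c=1) 43(c=1) 75(c=2) 60(c=3)]
  12. access 7: MISS, evict 88(c=1). Cache: [43(c=1) 7(c=1) 75(c=2) 60(c=3)]
  13. access 7: HIT, count now 2. Cache: [43(c=1) 75(c=2) 7(c=2) 60(c=3)]
  14. access 43: HIT, count now 2. Cache: [75(c=2) 7(c=2) 43(c=2) 60(c=3)]
  15. access 75: HIT, count now 3. Cache: [7(c=2) 43(c=2) 60(c=3) 75(c=3)]
  16. access 1: MISS, evict 7(c=2). Cache: [1(c=1) 43(c=2) 60(c=3) 75(c=3)]
  17. access 60: HIT, count now 4. Cache: [1(c=1) 43(c=2) 75(c=3) 60(c=4)]
  18. access 93: MISS, evict 1(c=1). Cache: [93(c=1) 43(c=2) 75(c=3) 60(c=4)]
  19. access 1: MISS, evict 93(c=1). Cache: [1(c=1) 43(c=2) 75(c=3) 60(c=4)]
  20. access 60: HIT, count now 5. Cache: [1(c=1) 43(c=2) 75(c=3) 60(c=5)]
  21. access 60: HIT, count now 6. Cache: [1(c=1) 43(c=2) 75(c=3) 60(c=6)]
  22. access 58: MISS, evict 1(c=1). Cache: [58(c=1) 43(c=2) 75(c=3) 60(c=6)]
  23. access 58: HIT, count now 2. Cache: [43(c=2) 58(c=2) 75(c=3) 60(c=6)]
  24. access 1: MISS, evict 43(c=2). Cache: [1(c=1) 58(c=2) 75(c=3) 60(c=6)]
  25. access 58: HIT, count now 3. Cache: [1(c=1) 75(c=3) 58(c=3) 60(c=6)]
  26. access 60: HIT, count now 7. Cache: [1(c=1) 75(c=3) 58(c=3) 60(c=7)]
  27. access 58: HIT, count now 4. Cache: [1(c=1) 75(c=3) 58(c=4) 60(c=7)]
  28. access 1: HIT, count now 2. Cache: [1(c=2) 75(c=3) 58(c=4) 60(c=7)]
  29. access 58: HIT, count now 5. Cache: [1(c=2) 75(c=3) 58(c=5) 60(c=7)]
  30. access 60: HIT, count now 8. Cache: [1(c=2) 75(c=3) 58(c=5) 60(c=8)]
  31. access 60: HIT, count now 9. Cache: [1(c=2) 75(c=3) 58(c=5) 60(c=9)]
  32. access 60: HIT, count now 10. Cache: [1(c=2) 75(c=3) 58(c=5) 60(c=10)]
  33. access 39: MISS, evict 1(c=2). Cache: [39(c=1) 75(c=3) 58(c=5) 60(c=10)]
  34. access 39: HIT, count now 2. Cache: [39(c=2) 75(c=3) 58(c=5) 60(c=10)]
  35. access 58: HIT, count now 6. Cache: [39(c=2) 75(c=3) 58(c=6) 60(c=10)]
  36. access 58: HIT, count now 7. Cache: [39(c=2) 75(c=3) 58(c=7) 60(c=10)]
  37. access 39: HIT, count now 3. Cache: [75(c=3) 39(c=3) 58(c=7) 60(c=10)]
  38. access 39: HIT, count now 4. Cache: [75(c=3) 39(c=4) 58(c=7) 60(c=10)]
  39. access 1: MISS, evict 75(c=3). Cache: [1(c=1) 39(c=4) 58(c=7) 60(c=10)]
Total: 23 hits, 16 misses, 12 evictions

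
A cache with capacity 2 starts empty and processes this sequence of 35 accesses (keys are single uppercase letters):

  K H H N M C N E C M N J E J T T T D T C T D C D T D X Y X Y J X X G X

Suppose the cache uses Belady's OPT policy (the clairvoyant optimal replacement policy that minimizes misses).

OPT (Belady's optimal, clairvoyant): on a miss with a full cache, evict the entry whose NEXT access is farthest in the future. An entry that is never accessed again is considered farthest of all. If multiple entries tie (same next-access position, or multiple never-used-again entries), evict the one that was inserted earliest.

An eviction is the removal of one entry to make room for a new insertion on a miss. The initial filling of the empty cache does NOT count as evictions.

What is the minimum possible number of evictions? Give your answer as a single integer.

Answer: 16

Derivation:
OPT (Belady) simulation (capacity=2):
  1. access K: MISS. Cache: [K]
  2. access H: MISS. Cache: [K H]
  3. access H: HIT. Next use of H: never. Cache: [K H]
  4. access N: MISS, evict K (next use: never). Cache: [H N]
  5. access M: MISS, evict H (next use: never). Cache: [N M]
  6. access C: MISS, evict M (next use: step 10). Cache: [N C]
  7. access N: HIT. Next use of N: step 11. Cache: [N C]
  8. access E: MISS, evict N (next use: step 11). Cache: [C E]
  9. access C: HIT. Next use of C: step 20. Cache: [C E]
  10. access M: MISS, evict C (next use: step 20). Cache: [E M]
  11. access N: MISS, evict M (next use: never). Cache: [E N]
  12. access J: MISS, evict N (next use: never). Cache: [E J]
  13. access E: HIT. Next use of E: never. Cache: [E J]
  14. access J: HIT. Next use of J: step 31. Cache: [E J]
  15. access T: MISS, evict E (next use: never). Cache: [J T]
  16. access T: HIT. Next use of T: step 17. Cache: [J T]
  17. access T: HIT. Next use of T: step 19. Cache: [J T]
  18. access D: MISS, evict J (next use: step 31). Cache: [T D]
  19. access T: HIT. Next use of T: step 21. Cache: [T D]
  20. access C: MISS, evict D (next use: step 22). Cache: [T C]
  21. access T: HIT. Next use of T: step 25. Cache: [T C]
  22. access D: MISS, evict T (next use: step 25). Cache: [C D]
  23. access C: HIT. Next use of C: never. Cache: [C D]
  24. access D: HIT. Next use of D: step 26. Cache: [C D]
  25. access T: MISS, evict C (next use: never). Cache: [D T]
  26. access D: HIT. Next use of D: never. Cache: [D T]
  27. access X: MISS, evict D (next use: never). Cache: [T X]
  28. access Y: MISS, evict T (next use: never). Cache: [X Y]
  29. access X: HIT. Next use of X: step 32. Cache: [X Y]
  30. access Y: HIT. Next use of Y: never. Cache: [X Y]
  31. access J: MISS, evict Y (next use: never). Cache: [X J]
  32. access X: HIT. Next use of X: step 33. Cache: [X J]
  33. access X: HIT. Next use of X: step 35. Cache: [X J]
  34. access G: MISS, evict J (next use: never). Cache: [X G]
  35. access X: HIT. Next use of X: never. Cache: [X G]
Total: 17 hits, 18 misses, 16 evictions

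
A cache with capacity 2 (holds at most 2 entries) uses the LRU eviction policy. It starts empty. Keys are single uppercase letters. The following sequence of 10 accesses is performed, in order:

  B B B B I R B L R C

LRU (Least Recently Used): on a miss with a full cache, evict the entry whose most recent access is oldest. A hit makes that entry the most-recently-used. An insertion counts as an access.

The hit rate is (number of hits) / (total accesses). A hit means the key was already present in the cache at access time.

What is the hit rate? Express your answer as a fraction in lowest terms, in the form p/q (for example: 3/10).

LRU simulation (capacity=2):
  1. access B: MISS. Cache (LRU->MRU): [B]
  2. access B: HIT. Cache (LRU->MRU): [B]
  3. access B: HIT. Cache (LRU->MRU): [B]
  4. access B: HIT. Cache (LRU->MRU): [B]
  5. access I: MISS. Cache (LRU->MRU): [B I]
  6. access R: MISS, evict B. Cache (LRU->MRU): [I R]
  7. access B: MISS, evict I. Cache (LRU->MRU): [R B]
  8. access L: MISS, evict R. Cache (LRU->MRU): [B L]
  9. access R: MISS, evict B. Cache (LRU->MRU): [L R]
  10. access C: MISS, evict L. Cache (LRU->MRU): [R C]
Total: 3 hits, 7 misses, 5 evictions

Hit rate = 3/10

Answer: 3/10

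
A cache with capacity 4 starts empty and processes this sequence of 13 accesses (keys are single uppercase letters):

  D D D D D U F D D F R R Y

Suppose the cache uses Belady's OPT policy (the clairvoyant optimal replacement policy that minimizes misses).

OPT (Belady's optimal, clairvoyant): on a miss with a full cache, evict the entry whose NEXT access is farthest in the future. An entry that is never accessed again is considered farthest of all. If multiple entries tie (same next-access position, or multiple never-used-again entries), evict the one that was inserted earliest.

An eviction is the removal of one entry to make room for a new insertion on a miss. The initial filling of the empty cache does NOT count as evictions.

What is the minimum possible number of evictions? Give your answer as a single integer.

OPT (Belady) simulation (capacity=4):
  1. access D: MISS. Cache: [D]
  2. access D: HIT. Next use of D: step 3. Cache: [D]
  3. access D: HIT. Next use of D: step 4. Cache: [D]
  4. access D: HIT. Next use of D: step 5. Cache: [D]
  5. access D: HIT. Next use of D: step 8. Cache: [D]
  6. access U: MISS. Cache: [D U]
  7. access F: MISS. Cache: [D U F]
  8. access D: HIT. Next use of D: step 9. Cache: [D U F]
  9. access D: HIT. Next use of D: never. Cache: [D U F]
  10. access F: HIT. Next use of F: never. Cache: [D U F]
  11. access R: MISS. Cache: [D U F R]
  12. access R: HIT. Next use of R: never. Cache: [D U F R]
  13. access Y: MISS, evict D (next use: never). Cache: [U F R Y]
Total: 8 hits, 5 misses, 1 evictions

Answer: 1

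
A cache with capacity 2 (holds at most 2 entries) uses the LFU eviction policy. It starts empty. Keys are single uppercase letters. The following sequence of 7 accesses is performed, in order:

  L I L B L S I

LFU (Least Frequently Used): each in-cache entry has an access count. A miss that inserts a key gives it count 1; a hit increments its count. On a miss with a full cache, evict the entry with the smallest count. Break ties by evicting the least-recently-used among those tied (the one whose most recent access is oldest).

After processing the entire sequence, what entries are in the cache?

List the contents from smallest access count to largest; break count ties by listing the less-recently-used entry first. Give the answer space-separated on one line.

Answer: I L

Derivation:
LFU simulation (capacity=2):
  1. access L: MISS. Cache: [L(c=1)]
  2. access I: MISS. Cache: [L(c=1) I(c=1)]
  3. access L: HIT, count now 2. Cache: [I(c=1) L(c=2)]
  4. access B: MISS, evict I(c=1). Cache: [B(c=1) L(c=2)]
  5. access L: HIT, count now 3. Cache: [B(c=1) L(c=3)]
  6. access S: MISS, evict B(c=1). Cache: [S(c=1) L(c=3)]
  7. access I: MISS, evict S(c=1). Cache: [I(c=1) L(c=3)]
Total: 2 hits, 5 misses, 3 evictions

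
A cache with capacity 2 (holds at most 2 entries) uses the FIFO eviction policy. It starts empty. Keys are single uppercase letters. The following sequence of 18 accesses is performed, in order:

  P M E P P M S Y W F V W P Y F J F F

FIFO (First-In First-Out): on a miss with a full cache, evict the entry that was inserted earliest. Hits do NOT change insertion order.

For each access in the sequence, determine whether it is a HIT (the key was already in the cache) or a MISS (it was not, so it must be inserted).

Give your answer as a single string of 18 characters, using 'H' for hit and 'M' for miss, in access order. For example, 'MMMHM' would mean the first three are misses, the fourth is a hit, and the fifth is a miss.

FIFO simulation (capacity=2):
  1. access P: MISS. Cache (old->new): [P]
  2. access M: MISS. Cache (old->new): [P M]
  3. access E: MISS, evict P. Cache (old->new): [M E]
  4. access P: MISS, evict M. Cache (old->new): [E P]
  5. access P: HIT. Cache (old->new): [E P]
  6. access M: MISS, evict E. Cache (old->new): [P M]
  7. access S: MISS, evict P. Cache (old->new): [M S]
  8. access Y: MISS, evict M. Cache (old->new): [S Y]
  9. access W: MISS, evict S. Cache (old->new): [Y W]
  10. access F: MISS, evict Y. Cache (old->new): [W F]
  11. access V: MISS, evict W. Cache (old->new): [F V]
  12. access W: MISS, evict F. Cache (old->new): [V W]
  13. access P: MISS, evict V. Cache (old->new): [W P]
  14. access Y: MISS, evict W. Cache (old->new): [P Y]
  15. access F: MISS, evict P. Cache (old->new): [Y F]
  16. access J: MISS, evict Y. Cache (old->new): [F J]
  17. access F: HIT. Cache (old->new): [F J]
  18. access F: HIT. Cache (old->new): [F J]
Total: 3 hits, 15 misses, 13 evictions

Answer: MMMMHMMMMMMMMMMMHH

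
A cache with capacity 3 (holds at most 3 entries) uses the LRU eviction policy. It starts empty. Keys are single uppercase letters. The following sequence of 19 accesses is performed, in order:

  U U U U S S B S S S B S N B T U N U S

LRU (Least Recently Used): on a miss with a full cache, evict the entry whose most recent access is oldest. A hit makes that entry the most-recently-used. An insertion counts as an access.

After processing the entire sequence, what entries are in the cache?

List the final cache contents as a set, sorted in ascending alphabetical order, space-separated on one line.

LRU simulation (capacity=3):
  1. access U: MISS. Cache (LRU->MRU): [U]
  2. access U: HIT. Cache (LRU->MRU): [U]
  3. access U: HIT. Cache (LRU->MRU): [U]
  4. access U: HIT. Cache (LRU->MRU): [U]
  5. access S: MISS. Cache (LRU->MRU): [U S]
  6. access S: HIT. Cache (LRU->MRU): [U S]
  7. access B: MISS. Cache (LRU->MRU): [U S B]
  8. access S: HIT. Cache (LRU->MRU): [U B S]
  9. access S: HIT. Cache (LRU->MRU): [U B S]
  10. access S: HIT. Cache (LRU->MRU): [U B S]
  11. access B: HIT. Cache (LRU->MRU): [U S B]
  12. access S: HIT. Cache (LRU->MRU): [U B S]
  13. access N: MISS, evict U. Cache (LRU->MRU): [B S N]
  14. access B: HIT. Cache (LRU->MRU): [S N B]
  15. access T: MISS, evict S. Cache (LRU->MRU): [N B T]
  16. access U: MISS, evict N. Cache (LRU->MRU): [B T U]
  17. access N: MISS, evict B. Cache (LRU->MRU): [T U N]
  18. access U: HIT. Cache (LRU->MRU): [T N U]
  19. access S: MISS, evict T. Cache (LRU->MRU): [N U S]
Total: 11 hits, 8 misses, 5 evictions

Answer: N S U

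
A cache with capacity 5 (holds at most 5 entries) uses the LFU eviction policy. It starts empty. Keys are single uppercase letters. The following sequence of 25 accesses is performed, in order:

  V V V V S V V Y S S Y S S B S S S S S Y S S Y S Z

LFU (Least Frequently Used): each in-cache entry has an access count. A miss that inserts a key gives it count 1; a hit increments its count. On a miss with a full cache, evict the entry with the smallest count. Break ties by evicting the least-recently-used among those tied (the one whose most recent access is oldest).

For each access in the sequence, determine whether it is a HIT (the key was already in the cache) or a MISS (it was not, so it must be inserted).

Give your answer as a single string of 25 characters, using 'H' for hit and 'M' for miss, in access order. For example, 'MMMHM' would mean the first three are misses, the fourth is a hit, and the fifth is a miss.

Answer: MHHHMHHMHHHHHMHHHHHHHHHHM

Derivation:
LFU simulation (capacity=5):
  1. access V: MISS. Cache: [V(c=1)]
  2. access V: HIT, count now 2. Cache: [V(c=2)]
  3. access V: HIT, count now 3. Cache: [V(c=3)]
  4. access V: HIT, count now 4. Cache: [V(c=4)]
  5. access S: MISS. Cache: [S(c=1) V(c=4)]
  6. access V: HIT, count now 5. Cache: [S(c=1) V(c=5)]
  7. access V: HIT, count now 6. Cache: [S(c=1) V(c=6)]
  8. access Y: MISS. Cache: [S(c=1) Y(c=1) V(c=6)]
  9. access S: HIT, count now 2. Cache: [Y(c=1) S(c=2) V(c=6)]
  10. access S: HIT, count now 3. Cache: [Y(c=1) S(c=3) V(c=6)]
  11. access Y: HIT, count now 2. Cache: [Y(c=2) S(c=3) V(c=6)]
  12. access S: HIT, count now 4. Cache: [Y(c=2) S(c=4) V(c=6)]
  13. access S: HIT, count now 5. Cache: [Y(c=2) S(c=5) V(c=6)]
  14. access B: MISS. Cache: [B(c=1) Y(c=2) S(c=5) V(c=6)]
  15. access S: HIT, count now 6. Cache: [B(c=1) Y(c=2) V(c=6) S(c=6)]
  16. access S: HIT, count now 7. Cache: [B(c=1) Y(c=2) V(c=6) S(c=7)]
  17. access S: HIT, count now 8. Cache: [B(c=1) Y(c=2) V(c=6) S(c=8)]
  18. access S: HIT, count now 9. Cache: [B(c=1) Y(c=2) V(c=6) S(c=9)]
  19. access S: HIT, count now 10. Cache: [B(c=1) Y(c=2) V(c=6) S(c=10)]
  20. access Y: HIT, count now 3. Cache: [B(c=1) Y(c=3) V(c=6) S(c=10)]
  21. access S: HIT, count now 11. Cache: [B(c=1) Y(c=3) V(c=6) S(c=11)]
  22. access S: HIT, count now 12. Cache: [B(c=1) Y(c=3) V(c=6) S(c=12)]
  23. access Y: HIT, count now 4. Cache: [B(c=1) Y(c=4) V(c=6) S(c=12)]
  24. access S: HIT, count now 13. Cache: [B(c=1) Y(c=4) V(c=6) S(c=13)]
  25. access Z: MISS. Cache: [B(c=1) Z(c=1) Y(c=4) V(c=6) S(c=13)]
Total: 20 hits, 5 misses, 0 evictions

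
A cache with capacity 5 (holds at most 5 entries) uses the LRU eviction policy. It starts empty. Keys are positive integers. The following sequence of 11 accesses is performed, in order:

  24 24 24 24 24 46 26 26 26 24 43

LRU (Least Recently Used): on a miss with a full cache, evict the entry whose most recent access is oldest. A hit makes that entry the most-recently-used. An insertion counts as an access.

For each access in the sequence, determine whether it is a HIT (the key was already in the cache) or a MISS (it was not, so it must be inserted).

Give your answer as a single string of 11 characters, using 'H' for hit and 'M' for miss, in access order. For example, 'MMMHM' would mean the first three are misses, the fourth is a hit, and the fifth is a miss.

LRU simulation (capacity=5):
  1. access 24: MISS. Cache (LRU->MRU): [24]
  2. access 24: HIT. Cache (LRU->MRU): [24]
  3. access 24: HIT. Cache (LRU->MRU): [24]
  4. access 24: HIT. Cache (LRU->MRU): [24]
  5. access 24: HIT. Cache (LRU->MRU): [24]
  6. access 46: MISS. Cache (LRU->MRU): [24 46]
  7. access 26: MISS. Cache (LRU->MRU): [24 46 26]
  8. access 26: HIT. Cache (LRU->MRU): [24 46 26]
  9. access 26: HIT. Cache (LRU->MRU): [24 46 26]
  10. access 24: HIT. Cache (LRU->MRU): [46 26 24]
  11. access 43: MISS. Cache (LRU->MRU): [46 26 24 43]
Total: 7 hits, 4 misses, 0 evictions

Answer: MHHHHMMHHHM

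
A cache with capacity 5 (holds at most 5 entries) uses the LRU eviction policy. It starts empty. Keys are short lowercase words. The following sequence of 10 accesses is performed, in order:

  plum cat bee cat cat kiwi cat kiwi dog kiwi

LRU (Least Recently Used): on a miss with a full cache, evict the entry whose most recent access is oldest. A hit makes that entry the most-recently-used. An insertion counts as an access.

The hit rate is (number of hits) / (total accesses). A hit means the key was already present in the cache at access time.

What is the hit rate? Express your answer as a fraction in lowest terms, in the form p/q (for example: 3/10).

Answer: 1/2

Derivation:
LRU simulation (capacity=5):
  1. access plum: MISS. Cache (LRU->MRU): [plum]
  2. access cat: MISS. Cache (LRU->MRU): [plum cat]
  3. access bee: MISS. Cache (LRU->MRU): [plum cat bee]
  4. access cat: HIT. Cache (LRU->MRU): [plum bee cat]
  5. access cat: HIT. Cache (LRU->MRU): [plum bee cat]
  6. access kiwi: MISS. Cache (LRU->MRU): [plum bee cat kiwi]
  7. access cat: HIT. Cache (LRU->MRU): [plum bee kiwi cat]
  8. access kiwi: HIT. Cache (LRU->MRU): [plum bee cat kiwi]
  9. access dog: MISS. Cache (LRU->MRU): [plum bee cat kiwi dog]
  10. access kiwi: HIT. Cache (LRU->MRU): [plum bee cat dog kiwi]
Total: 5 hits, 5 misses, 0 evictions

Hit rate = 5/10 = 1/2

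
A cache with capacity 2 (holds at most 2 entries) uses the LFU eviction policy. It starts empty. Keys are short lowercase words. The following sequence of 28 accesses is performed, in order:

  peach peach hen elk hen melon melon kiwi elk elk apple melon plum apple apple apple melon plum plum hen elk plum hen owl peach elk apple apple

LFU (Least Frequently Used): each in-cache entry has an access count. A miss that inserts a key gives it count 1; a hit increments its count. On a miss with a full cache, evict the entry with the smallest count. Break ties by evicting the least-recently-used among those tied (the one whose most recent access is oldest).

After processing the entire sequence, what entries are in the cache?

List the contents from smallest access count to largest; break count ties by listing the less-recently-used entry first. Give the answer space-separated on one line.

LFU simulation (capacity=2):
  1. access peach: MISS. Cache: [peach(c=1)]
  2. access peach: HIT, count now 2. Cache: [peach(c=2)]
  3. access hen: MISS. Cache: [hen(c=1) peach(c=2)]
  4. access elk: MISS, evict hen(c=1). Cache: [elk(c=1) peach(c=2)]
  5. access hen: MISS, evict elk(c=1). Cache: [hen(c=1) peach(c=2)]
  6. access melon: MISS, evict hen(c=1). Cache: [melon(c=1) peach(c=2)]
  7. access melon: HIT, count now 2. Cache: [peach(c=2) melon(c=2)]
  8. access kiwi: MISS, evict peach(c=2). Cache: [kiwi(c=1) melon(c=2)]
  9. access elk: MISS, evict kiwi(c=1). Cache: [elk(c=1) melon(c=2)]
  10. access elk: HIT, count now 2. Cache: [melon(c=2) elk(c=2)]
  11. access apple: MISS, evict melon(c=2). Cache: [apple(c=1) elk(c=2)]
  12. access melon: MISS, evict apple(c=1). Cache: [melon(c=1) elk(c=2)]
  13. access plum: MISS, evict melon(c=1). Cache: [plum(c=1) elk(c=2)]
  14. access apple: MISS, evict plum(c=1). Cache: [apple(c=1) elk(c=2)]
  15. access apple: HIT, count now 2. Cache: [elk(c=2) apple(c=2)]
  16. access apple: HIT, count now 3. Cache: [elk(c=2) apple(c=3)]
  17. access melon: MISS, evict elk(c=2). Cache: [melon(c=1) apple(c=3)]
  18. access plum: MISS, evict melon(c=1). Cache: [plum(c=1) apple(c=3)]
  19. access plum: HIT, count now 2. Cache: [plum(c=2) apple(c=3)]
  20. access hen: MISS, evict plum(c=2). Cache: [hen(c=1) apple(c=3)]
  21. access elk: MISS, evict hen(c=1). Cache: [elk(c=1) apple(c=3)]
  22. access plum: MISS, evict elk(c=1). Cache: [plum(c=1) apple(c=3)]
  23. access hen: MISS, evict plum(c=1). Cache: [hen(c=1) apple(c=3)]
  24. access owl: MISS, evict hen(c=1). Cache: [owl(c=1) apple(c=3)]
  25. access peach: MISS, evict owl(c=1). Cache: [peach(c=1) apple(c=3)]
  26. access elk: MISS, evict peach(c=1). Cache: [elk(c=1) apple(c=3)]
  27. access apple: HIT, count now 4. Cache: [elk(c=1) apple(c=4)]
  28. access apple: HIT, count now 5. Cache: [elk(c=1) apple(c=5)]
Total: 8 hits, 20 misses, 18 evictions

Answer: elk apple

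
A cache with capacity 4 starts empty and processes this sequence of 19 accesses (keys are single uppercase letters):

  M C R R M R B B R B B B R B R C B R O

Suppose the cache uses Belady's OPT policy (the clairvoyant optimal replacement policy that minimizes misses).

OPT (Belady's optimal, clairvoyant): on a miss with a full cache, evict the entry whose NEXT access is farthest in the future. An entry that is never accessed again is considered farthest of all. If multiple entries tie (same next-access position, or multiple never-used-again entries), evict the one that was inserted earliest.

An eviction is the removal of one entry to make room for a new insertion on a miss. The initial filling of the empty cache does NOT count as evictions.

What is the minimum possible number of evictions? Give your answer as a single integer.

Answer: 1

Derivation:
OPT (Belady) simulation (capacity=4):
  1. access M: MISS. Cache: [M]
  2. access C: MISS. Cache: [M C]
  3. access R: MISS. Cache: [M C R]
  4. access R: HIT. Next use of R: step 6. Cache: [M C R]
  5. access M: HIT. Next use of M: never. Cache: [M C R]
  6. access R: HIT. Next use of R: step 9. Cache: [M C R]
  7. access B: MISS. Cache: [M C R B]
  8. access B: HIT. Next use of B: step 10. Cache: [M C R B]
  9. access R: HIT. Next use of R: step 13. Cache: [M C R B]
  10. access B: HIT. Next use of B: step 11. Cache: [M C R B]
  11. access B: HIT. Next use of B: step 12. Cache: [M C R B]
  12. access B: HIT. Next use of B: step 14. Cache: [M C R B]
  13. access R: HIT. Next use of R: step 15. Cache: [M C R B]
  14. access B: HIT. Next use of B: step 17. Cache: [M C R B]
  15. access R: HIT. Next use of R: step 18. Cache: [M C R B]
  16. access C: HIT. Next use of C: never. Cache: [M C R B]
  17. access B: HIT. Next use of B: never. Cache: [M C R B]
  18. access R: HIT. Next use of R: never. Cache: [M C R B]
  19. access O: MISS, evict M (next use: never). Cache: [C R B O]
Total: 14 hits, 5 misses, 1 evictions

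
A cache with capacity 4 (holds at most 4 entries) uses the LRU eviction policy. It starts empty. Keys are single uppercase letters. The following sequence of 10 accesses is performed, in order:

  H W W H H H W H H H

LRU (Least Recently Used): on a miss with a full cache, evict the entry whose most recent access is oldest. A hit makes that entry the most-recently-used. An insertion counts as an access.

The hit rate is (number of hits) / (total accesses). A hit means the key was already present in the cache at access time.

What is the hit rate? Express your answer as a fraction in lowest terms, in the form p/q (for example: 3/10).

LRU simulation (capacity=4):
  1. access H: MISS. Cache (LRU->MRU): [H]
  2. access W: MISS. Cache (LRU->MRU): [H W]
  3. access W: HIT. Cache (LRU->MRU): [H W]
  4. access H: HIT. Cache (LRU->MRU): [W H]
  5. access H: HIT. Cache (LRU->MRU): [W H]
  6. access H: HIT. Cache (LRU->MRU): [W H]
  7. access W: HIT. Cache (LRU->MRU): [H W]
  8. access H: HIT. Cache (LRU->MRU): [W H]
  9. access H: HIT. Cache (LRU->MRU): [W H]
  10. access H: HIT. Cache (LRU->MRU): [W H]
Total: 8 hits, 2 misses, 0 evictions

Hit rate = 8/10 = 4/5

Answer: 4/5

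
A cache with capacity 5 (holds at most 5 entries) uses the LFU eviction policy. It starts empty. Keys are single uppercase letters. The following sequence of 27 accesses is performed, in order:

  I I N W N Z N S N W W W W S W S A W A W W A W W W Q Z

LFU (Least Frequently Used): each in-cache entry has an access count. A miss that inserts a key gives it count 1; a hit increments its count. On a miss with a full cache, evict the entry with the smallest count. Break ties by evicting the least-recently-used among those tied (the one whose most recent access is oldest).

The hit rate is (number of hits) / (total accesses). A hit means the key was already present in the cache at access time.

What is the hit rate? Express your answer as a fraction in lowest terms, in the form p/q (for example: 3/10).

LFU simulation (capacity=5):
  1. access I: MISS. Cache: [I(c=1)]
  2. access I: HIT, count now 2. Cache: [I(c=2)]
  3. access N: MISS. Cache: [N(c=1) I(c=2)]
  4. access W: MISS. Cache: [N(c=1) W(c=1) I(c=2)]
  5. access N: HIT, count now 2. Cache: [W(c=1) I(c=2) N(c=2)]
  6. access Z: MISS. Cache: [W(c=1) Z(c=1) I(c=2) N(c=2)]
  7. access N: HIT, count now 3. Cache: [W(c=1) Z(c=1) I(c=2) N(c=3)]
  8. access S: MISS. Cache: [W(c=1) Z(c=1) S(c=1) I(c=2) N(c=3)]
  9. access N: HIT, count now 4. Cache: [W(c=1) Z(c=1) S(c=1) I(c=2) N(c=4)]
  10. access W: HIT, count now 2. Cache: [Z(c=1) S(c=1) I(c=2) W(c=2) N(c=4)]
  11. access W: HIT, count now 3. Cache: [Z(c=1) S(c=1) I(c=2) W(c=3) N(c=4)]
  12. access W: HIT, count now 4. Cache: [Z(c=1) S(c=1) I(c=2) N(c=4) W(c=4)]
  13. access W: HIT, count now 5. Cache: [Z(c=1) S(c=1) I(c=2) N(c=4) W(c=5)]
  14. access S: HIT, count now 2. Cache: [Z(c=1) I(c=2) S(c=2) N(c=4) W(c=5)]
  15. access W: HIT, count now 6. Cache: [Z(c=1) I(c=2) S(c=2) N(c=4) W(c=6)]
  16. access S: HIT, count now 3. Cache: [Z(c=1) I(c=2) S(c=3) N(c=4) W(c=6)]
  17. access A: MISS, evict Z(c=1). Cache: [A(c=1) I(c=2) S(c=3) N(c=4) W(c=6)]
  18. access W: HIT, count now 7. Cache: [A(c=1) I(c=2) S(c=3) N(c=4) W(c=7)]
  19. access A: HIT, count now 2. Cache: [I(c=2) A(c=2) S(c=3) N(c=4) W(c=7)]
  20. access W: HIT, count now 8. Cache: [I(c=2) A(c=2) S(c=3) N(c=4) W(c=8)]
  21. access W: HIT, count now 9. Cache: [I(c=2) A(c=2) S(c=3) N(c=4) W(c=9)]
  22. access A: HIT, count now 3. Cache: [I(c=2) S(c=3) A(c=3) N(c=4) W(c=9)]
  23. access W: HIT, count now 10. Cache: [I(c=2) S(c=3) A(c=3) N(c=4) W(c=10)]
  24. access W: HIT, count now 11. Cache: [I(c=2) S(c=3) A(c=3) N(c=4) W(c=11)]
  25. access W: HIT, count now 12. Cache: [I(c=2) S(c=3) A(c=3) N(c=4) W(c=12)]
  26. access Q: MISS, evict I(c=2). Cache: [Q(c=1) S(c=3) A(c=3) N(c=4) W(c=12)]
  27. access Z: MISS, evict Q(c=1). Cache: [Z(c=1) S(c=3) A(c=3) N(c=4) W(c=12)]
Total: 19 hits, 8 misses, 3 evictions

Hit rate = 19/27

Answer: 19/27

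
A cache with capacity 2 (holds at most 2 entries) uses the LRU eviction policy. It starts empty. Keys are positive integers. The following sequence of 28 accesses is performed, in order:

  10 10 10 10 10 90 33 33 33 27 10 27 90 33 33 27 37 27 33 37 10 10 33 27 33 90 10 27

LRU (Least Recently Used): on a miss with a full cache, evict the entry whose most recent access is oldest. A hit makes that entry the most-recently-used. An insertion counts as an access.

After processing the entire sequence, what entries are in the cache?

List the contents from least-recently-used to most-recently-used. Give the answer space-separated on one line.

Answer: 10 27

Derivation:
LRU simulation (capacity=2):
  1. access 10: MISS. Cache (LRU->MRU): [10]
  2. access 10: HIT. Cache (LRU->MRU): [10]
  3. access 10: HIT. Cache (LRU->MRU): [10]
  4. access 10: HIT. Cache (LRU->MRU): [10]
  5. access 10: HIT. Cache (LRU->MRU): [10]
  6. access 90: MISS. Cache (LRU->MRU): [10 90]
  7. access 33: MISS, evict 10. Cache (LRU->MRU): [90 33]
  8. access 33: HIT. Cache (LRU->MRU): [90 33]
  9. access 33: HIT. Cache (LRU->MRU): [90 33]
  10. access 27: MISS, evict 90. Cache (LRU->MRU): [33 27]
  11. access 10: MISS, evict 33. Cache (LRU->MRU): [27 10]
  12. access 27: HIT. Cache (LRU->MRU): [10 27]
  13. access 90: MISS, evict 10. Cache (LRU->MRU): [27 90]
  14. access 33: MISS, evict 27. Cache (LRU->MRU): [90 33]
  15. access 33: HIT. Cache (LRU->MRU): [90 33]
  16. access 27: MISS, evict 90. Cache (LRU->MRU): [33 27]
  17. access 37: MISS, evict 33. Cache (LRU->MRU): [27 37]
  18. access 27: HIT. Cache (LRU->MRU): [37 27]
  19. access 33: MISS, evict 37. Cache (LRU->MRU): [27 33]
  20. access 37: MISS, evict 27. Cache (LRU->MRU): [33 37]
  21. access 10: MISS, evict 33. Cache (LRU->MRU): [37 10]
  22. access 10: HIT. Cache (LRU->MRU): [37 10]
  23. access 33: MISS, evict 37. Cache (LRU->MRU): [10 33]
  24. access 27: MISS, evict 10. Cache (LRU->MRU): [33 27]
  25. access 33: HIT. Cache (LRU->MRU): [27 33]
  26. access 90: MISS, evict 27. Cache (LRU->MRU): [33 90]
  27. access 10: MISS, evict 33. Cache (LRU->MRU): [90 10]
  28. access 27: MISS, evict 90. Cache (LRU->MRU): [10 27]
Total: 11 hits, 17 misses, 15 evictions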